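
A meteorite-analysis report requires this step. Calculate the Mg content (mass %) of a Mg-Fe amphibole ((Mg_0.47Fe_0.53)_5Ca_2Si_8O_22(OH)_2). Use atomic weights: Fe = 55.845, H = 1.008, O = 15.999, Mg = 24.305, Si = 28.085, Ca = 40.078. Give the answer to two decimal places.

Formula mass = 2.35*24.305 + 2.65*55.845 + 2*40.078 + 8*28.085 + 24*15.999 + 2*1.008 = 895.934 g/mol, of which 57.117 g is Mg.
So Mg makes up 57.117/895.934 = 0.0638 of the mass, i.e. 6.38%.

6.38 mass %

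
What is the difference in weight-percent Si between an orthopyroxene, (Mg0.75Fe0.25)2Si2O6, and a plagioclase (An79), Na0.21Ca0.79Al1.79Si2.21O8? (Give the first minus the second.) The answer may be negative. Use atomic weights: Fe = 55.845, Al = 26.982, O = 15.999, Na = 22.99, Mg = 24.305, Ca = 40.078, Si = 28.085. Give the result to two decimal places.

Si in (Mg0.75Fe0.25)2Si2O6: molar mass 216.544 g/mol; 2×28.085 = 56.170 g → 25.94 wt%.
Si in Na0.21Ca0.79Al1.79Si2.21O8: molar mass 274.847 g/mol; 2.21×28.085 = 62.068 g → 22.58 wt%.
Difference = 25.94 − 22.58 = 3.36 percentage points.

3.36 percentage points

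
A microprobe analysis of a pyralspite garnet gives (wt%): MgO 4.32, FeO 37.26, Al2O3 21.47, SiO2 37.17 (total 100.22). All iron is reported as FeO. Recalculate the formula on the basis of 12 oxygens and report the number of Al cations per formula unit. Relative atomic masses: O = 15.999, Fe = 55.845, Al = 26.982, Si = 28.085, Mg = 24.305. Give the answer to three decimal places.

2.026 Al apfu

MgO: 4.32/40.304 = 0.10719 mol → 0.10719 mol Mg, 0.10719 mol O.
FeO: 37.26/71.844 = 0.51862 mol → 0.51862 mol Fe, 0.51862 mol O.
Al2O3: 21.47/101.961 = 0.21057 mol → 0.42114 mol Al, 0.63171 mol O.
SiO2: 37.17/60.083 = 0.61864 mol → 0.61864 mol Si, 1.23728 mol O.
Total oxygen = 2.49480 mol. Normalization factor = 12/2.49480 = 4.81000.
Al per 12 O = 0.42114 × 4.81000 = 2.026.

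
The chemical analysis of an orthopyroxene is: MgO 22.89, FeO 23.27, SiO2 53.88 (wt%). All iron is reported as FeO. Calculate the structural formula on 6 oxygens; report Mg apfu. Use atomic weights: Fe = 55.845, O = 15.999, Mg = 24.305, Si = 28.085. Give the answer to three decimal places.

1.269 Mg apfu

22.89 wt% MgO ÷ 40.304 g/mol = 0.56793 mol, giving 0.56793 Mg and 0.56793 O.
23.27 wt% FeO ÷ 71.844 g/mol = 0.32390 mol, giving 0.32390 Fe and 0.32390 O.
53.88 wt% SiO2 ÷ 60.083 g/mol = 0.89676 mol, giving 0.89676 Si and 1.79352 O.
Oxygen sums to 2.68535; scaling by 6/2.68535 = 2.23435 puts the formula on 6 O.
Mg: 0.56793 × 2.23435 = 1.269 atoms per formula unit.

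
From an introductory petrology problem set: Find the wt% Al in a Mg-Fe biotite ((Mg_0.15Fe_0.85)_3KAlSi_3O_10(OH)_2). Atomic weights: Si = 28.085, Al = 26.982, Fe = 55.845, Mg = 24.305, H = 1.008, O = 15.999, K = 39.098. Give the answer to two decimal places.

5.42 wt%

Formula mass = 0.45×24.305 + 2.55×55.845 + 1×39.098 + 1×26.982 + 3×28.085 + 12×15.999 + 2×1.008 = 497.681 g/mol, of which 26.982 g is Al.
So Al makes up 26.982/497.681 = 0.0542 of the mass, i.e. 5.42%.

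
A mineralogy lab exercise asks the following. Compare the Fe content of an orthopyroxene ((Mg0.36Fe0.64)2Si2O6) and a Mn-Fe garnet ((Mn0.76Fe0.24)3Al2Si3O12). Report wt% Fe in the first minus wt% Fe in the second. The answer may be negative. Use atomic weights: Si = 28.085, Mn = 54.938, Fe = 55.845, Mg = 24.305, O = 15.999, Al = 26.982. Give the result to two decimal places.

21.53 percentage points

Fe in (Mg0.36Fe0.64)2Si2O6: molar mass 241.145 g/mol; 1.28×55.845 = 71.482 g → 29.64 wt%.
Fe in (Mn0.76Fe0.24)3Al2Si3O12: molar mass 495.674 g/mol; 0.72×55.845 = 40.208 g → 8.11 wt%.
Difference = 29.64 − 8.11 = 21.53 percentage points.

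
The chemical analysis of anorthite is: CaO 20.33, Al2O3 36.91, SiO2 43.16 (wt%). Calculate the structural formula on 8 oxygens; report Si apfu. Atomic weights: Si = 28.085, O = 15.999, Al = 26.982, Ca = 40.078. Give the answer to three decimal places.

1.992 Si apfu

CaO (M=56.077): mol = 0.36254; Ca = 0.36254, O = 0.36254.
Al2O3 (M=101.961): mol = 0.36200; Al = 0.72400, O = 1.08600.
SiO2 (M=60.083): mol = 0.71834; Si = 0.71834, O = 1.43668.
ΣO = 2.88522; factor = 8/ΣO = 2.77275.
Si apfu = 0.71834 × 2.77275 = 1.992.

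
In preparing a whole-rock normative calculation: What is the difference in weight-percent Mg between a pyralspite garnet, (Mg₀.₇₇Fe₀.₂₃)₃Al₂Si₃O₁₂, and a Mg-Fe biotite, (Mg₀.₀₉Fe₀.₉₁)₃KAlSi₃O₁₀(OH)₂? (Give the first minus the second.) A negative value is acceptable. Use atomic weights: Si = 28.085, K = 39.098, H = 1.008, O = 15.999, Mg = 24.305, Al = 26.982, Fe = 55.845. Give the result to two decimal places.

M((Mg₀.₇₇Fe₀.₂₃)₃Al₂Si₃O₁₂) = 424.885 g/mol, so wt% Mg = 56.145/424.885 × 100 = 13.21%.
M((Mg₀.₀₉Fe₀.₉₁)₃KAlSi₃O₁₀(OH)₂) = 503.358 g/mol, so wt% Mg = 6.562/503.358 × 100 = 1.30%.
13.21 − 1.30 = 11.91 pp.

11.91 percentage points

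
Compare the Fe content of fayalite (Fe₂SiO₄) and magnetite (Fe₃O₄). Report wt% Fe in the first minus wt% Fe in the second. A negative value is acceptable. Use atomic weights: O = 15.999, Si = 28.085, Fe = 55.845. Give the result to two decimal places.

Fe in Fe₂SiO₄: molar mass 203.771 g/mol; 2×55.845 = 111.690 g → 54.81 wt%.
Fe in Fe₃O₄: molar mass 231.531 g/mol; 3×55.845 = 167.535 g → 72.36 wt%.
Difference = 54.81 − 72.36 = -17.55 percentage points.

-17.55 percentage points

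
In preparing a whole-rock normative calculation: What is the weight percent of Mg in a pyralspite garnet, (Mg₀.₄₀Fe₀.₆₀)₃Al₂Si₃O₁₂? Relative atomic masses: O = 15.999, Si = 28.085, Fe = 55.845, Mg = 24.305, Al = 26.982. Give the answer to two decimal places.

6.34 weight percent

Molar mass of (Mg₀.₄₀Fe₀.₆₀)₃Al₂Si₃O₁₂: 1.20·24.305 + 1.80·55.845 + 2·26.982 + 3·28.085 + 12·15.999 = 459.894 g/mol.
Mass of Mg per formula unit: 1.20 × 24.305 = 29.166 g.
Weight fraction Mg = 29.166 / 459.894 = 0.0634.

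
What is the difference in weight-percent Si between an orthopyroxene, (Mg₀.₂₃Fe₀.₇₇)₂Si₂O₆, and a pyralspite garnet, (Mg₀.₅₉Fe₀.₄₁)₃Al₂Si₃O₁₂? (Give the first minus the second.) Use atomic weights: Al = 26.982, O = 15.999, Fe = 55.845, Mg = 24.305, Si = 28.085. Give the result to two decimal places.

First mineral: 56.170 g Si in 249.346 g formula = 22.53 wt% Si.
Second mineral: 84.255 g Si in 441.916 g formula = 19.07 wt% Si.
22.53% − 19.07% gives a difference of 3.46 percentage points.

3.46 percentage points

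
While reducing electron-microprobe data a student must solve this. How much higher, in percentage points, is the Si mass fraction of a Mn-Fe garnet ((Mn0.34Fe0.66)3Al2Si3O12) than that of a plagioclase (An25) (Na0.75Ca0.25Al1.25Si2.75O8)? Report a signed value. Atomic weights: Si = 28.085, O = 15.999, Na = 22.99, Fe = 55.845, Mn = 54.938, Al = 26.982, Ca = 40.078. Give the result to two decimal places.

-12.05 percentage points

First mineral: 84.255 g Si in 496.817 g formula = 16.96 wt% Si.
Second mineral: 77.234 g Si in 266.215 g formula = 29.01 wt% Si.
16.96% − 29.01% gives a difference of -12.05 percentage points.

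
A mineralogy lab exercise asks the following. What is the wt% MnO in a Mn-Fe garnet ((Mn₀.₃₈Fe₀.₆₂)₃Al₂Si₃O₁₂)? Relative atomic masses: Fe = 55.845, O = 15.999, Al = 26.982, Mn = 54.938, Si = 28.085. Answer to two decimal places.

16.28 wt%

Molar mass of (Mn₀.₃₈Fe₀.₆₂)₃Al₂Si₃O₁₂ = 1.14×54.938 + 1.86×55.845 + 2×26.982 + 3×28.085 + 12×15.999 = 496.708 g/mol.
Each formula unit contains 1.14 Mn, equivalent to 1.14/1 = 1.1400 mol MnO.
M(MnO) = 1×54.938 + 1×15.999 = 70.937 g/mol.
Mass of MnO per formula unit = 1.1400 × 70.937 = 80.868 g.
MnO wt% = 80.868 / 496.708 × 100 = 16.28%.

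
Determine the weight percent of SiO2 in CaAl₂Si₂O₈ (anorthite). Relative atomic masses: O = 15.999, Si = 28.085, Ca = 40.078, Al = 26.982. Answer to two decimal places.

43.19 wt%

Molar mass of CaAl₂Si₂O₈ = 1×40.078 + 2×26.982 + 2×28.085 + 8×15.999 = 278.204 g/mol.
Each formula unit contains 2 Si, equivalent to 2/1 = 2.0000 mol SiO2.
M(SiO2) = 1×28.085 + 2×15.999 = 60.083 g/mol.
Mass of SiO2 per formula unit = 2.0000 × 60.083 = 120.166 g.
SiO2 wt% = 120.166 / 278.204 × 100 = 43.19%.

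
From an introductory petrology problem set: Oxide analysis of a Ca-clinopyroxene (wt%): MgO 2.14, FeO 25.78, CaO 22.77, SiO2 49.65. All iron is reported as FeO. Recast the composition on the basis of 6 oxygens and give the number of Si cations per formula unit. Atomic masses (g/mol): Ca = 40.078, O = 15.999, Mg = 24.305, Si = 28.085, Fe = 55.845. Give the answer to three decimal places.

MgO: 2.14/40.304 = 0.05310 mol → 0.05310 mol Mg, 0.05310 mol O.
FeO: 25.78/71.844 = 0.35883 mol → 0.35883 mol Fe, 0.35883 mol O.
CaO: 22.77/56.077 = 0.40605 mol → 0.40605 mol Ca, 0.40605 mol O.
SiO2: 49.65/60.083 = 0.82636 mol → 0.82636 mol Si, 1.65272 mol O.
Total oxygen = 2.47070 mol. Normalization factor = 6/2.47070 = 2.42846.
Si per 6 O = 0.82636 × 2.42846 = 2.007.

2.007 Si apfu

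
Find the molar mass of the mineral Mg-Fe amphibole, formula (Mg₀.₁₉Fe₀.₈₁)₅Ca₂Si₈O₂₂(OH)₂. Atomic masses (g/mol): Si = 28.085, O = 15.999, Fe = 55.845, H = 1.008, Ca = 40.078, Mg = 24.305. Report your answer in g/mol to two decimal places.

940.09 g/mol

M = 0.95*24.305 + 4.05*55.845 + 2*40.078 + 8*28.085 + 24*15.999 + 2*1.008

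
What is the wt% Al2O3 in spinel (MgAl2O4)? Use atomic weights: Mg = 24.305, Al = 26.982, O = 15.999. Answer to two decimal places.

71.67 wt%

Molar mass of MgAl2O4 = 1*24.305 + 2*26.982 + 4*15.999 = 142.265 g/mol.
Each formula unit contains 2 Al, equivalent to 2/2 = 1.0000 mol Al2O3.
M(Al2O3) = 2×26.982 + 3×15.999 = 101.961 g/mol.
Mass of Al2O3 per formula unit = 1.0000 × 101.961 = 101.961 g.
Al2O3 wt% = 101.961 / 142.265 × 100 = 71.67%.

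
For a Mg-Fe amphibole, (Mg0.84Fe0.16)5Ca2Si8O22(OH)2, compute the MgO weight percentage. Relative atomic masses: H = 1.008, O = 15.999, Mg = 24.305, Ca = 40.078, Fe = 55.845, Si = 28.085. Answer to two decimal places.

20.21 wt%

Formula mass = 837.585 g/mol.
4.20 Mg → 4.2000 mol MgO per formula unit; M(MgO) = 40.304, so MgO mass = 169.277 g.
169.277/837.585 × 100 = 20.21 wt%.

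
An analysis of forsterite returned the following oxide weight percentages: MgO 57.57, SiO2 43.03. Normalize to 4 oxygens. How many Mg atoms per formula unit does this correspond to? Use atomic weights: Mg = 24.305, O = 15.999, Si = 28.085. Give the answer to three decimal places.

1.997 Mg apfu

MgO (M=40.304): mol = 1.42839; Mg = 1.42839, O = 1.42839.
SiO2 (M=60.083): mol = 0.71618; Si = 0.71618, O = 1.43236.
ΣO = 2.86075; factor = 4/ΣO = 1.39823.
Mg apfu = 1.42839 × 1.39823 = 1.997.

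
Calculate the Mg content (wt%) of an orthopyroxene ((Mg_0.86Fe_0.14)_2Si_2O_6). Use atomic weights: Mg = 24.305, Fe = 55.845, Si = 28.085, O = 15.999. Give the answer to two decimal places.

19.94 wt%

Molar mass of (Mg_0.86Fe_0.14)_2Si_2O_6: 1.72*24.305 + 0.28*55.845 + 2*28.085 + 6*15.999 = 209.605 g/mol.
Mass of Mg per formula unit: 1.72 × 24.305 = 41.805 g.
Weight fraction Mg = 41.805 / 209.605 = 0.1994.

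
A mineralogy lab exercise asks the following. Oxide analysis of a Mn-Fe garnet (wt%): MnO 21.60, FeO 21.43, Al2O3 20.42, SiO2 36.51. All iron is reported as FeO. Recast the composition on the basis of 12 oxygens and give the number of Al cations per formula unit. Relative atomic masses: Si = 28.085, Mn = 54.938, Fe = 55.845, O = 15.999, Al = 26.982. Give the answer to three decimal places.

1.987 Al apfu

MnO (M=70.937): mol = 0.30450; Mn = 0.30450, O = 0.30450.
FeO (M=71.844): mol = 0.29829; Fe = 0.29829, O = 0.29829.
Al2O3 (M=101.961): mol = 0.20027; Al = 0.40054, O = 0.60081.
SiO2 (M=60.083): mol = 0.60766; Si = 0.60766, O = 1.21532.
ΣO = 2.41892; factor = 12/ΣO = 4.96089.
Al apfu = 0.40054 × 4.96089 = 1.987.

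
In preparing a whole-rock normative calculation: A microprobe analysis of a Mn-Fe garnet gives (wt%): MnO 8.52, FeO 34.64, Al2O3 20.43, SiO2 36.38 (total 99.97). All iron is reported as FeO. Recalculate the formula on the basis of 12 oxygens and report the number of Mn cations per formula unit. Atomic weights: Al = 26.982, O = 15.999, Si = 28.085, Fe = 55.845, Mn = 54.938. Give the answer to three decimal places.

0.597 Mn apfu

MnO: 8.52/70.937 = 0.12011 mol → 0.12011 mol Mn, 0.12011 mol O.
FeO: 34.64/71.844 = 0.48216 mol → 0.48216 mol Fe, 0.48216 mol O.
Al2O3: 20.43/101.961 = 0.20037 mol → 0.40074 mol Al, 0.60111 mol O.
SiO2: 36.38/60.083 = 0.60550 mol → 0.60550 mol Si, 1.21100 mol O.
Total oxygen = 2.41438 mol. Normalization factor = 12/2.41438 = 4.97022.
Mn per 12 O = 0.12011 × 4.97022 = 0.597.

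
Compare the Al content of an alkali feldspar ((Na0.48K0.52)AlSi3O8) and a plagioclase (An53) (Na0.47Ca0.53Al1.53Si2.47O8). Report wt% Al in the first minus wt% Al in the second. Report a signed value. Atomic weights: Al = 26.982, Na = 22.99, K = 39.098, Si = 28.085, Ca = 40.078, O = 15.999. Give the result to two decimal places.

Al in (Na0.48K0.52)AlSi3O8: molar mass 270.595 g/mol; 1×26.982 = 26.982 g → 9.97 wt%.
Al in Na0.47Ca0.53Al1.53Si2.47O8: molar mass 270.691 g/mol; 1.53×26.982 = 41.282 g → 15.25 wt%.
Difference = 9.97 − 15.25 = -5.28 percentage points.

-5.28 percentage points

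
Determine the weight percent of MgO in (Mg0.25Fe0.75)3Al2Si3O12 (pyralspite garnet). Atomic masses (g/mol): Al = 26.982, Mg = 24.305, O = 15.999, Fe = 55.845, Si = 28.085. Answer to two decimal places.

6.38 wt%

Molar mass of (Mg0.25Fe0.75)3Al2Si3O12 = 0.75*24.305 + 2.25*55.845 + 2*26.982 + 3*28.085 + 12*15.999 = 474.087 g/mol.
Each formula unit contains 0.75 Mg, equivalent to 0.75/1 = 0.7500 mol MgO.
M(MgO) = 1×24.305 + 1×15.999 = 40.304 g/mol.
Mass of MgO per formula unit = 0.7500 × 40.304 = 30.228 g.
MgO wt% = 30.228 / 474.087 × 100 = 6.38%.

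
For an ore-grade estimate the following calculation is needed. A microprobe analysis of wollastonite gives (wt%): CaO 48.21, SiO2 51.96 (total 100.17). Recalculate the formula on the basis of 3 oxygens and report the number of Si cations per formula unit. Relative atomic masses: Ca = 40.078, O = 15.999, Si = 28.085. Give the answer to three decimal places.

1.002 Si apfu

48.21 wt% CaO ÷ 56.077 g/mol = 0.85971 mol, giving 0.85971 Ca and 0.85971 O.
51.96 wt% SiO2 ÷ 60.083 g/mol = 0.86480 mol, giving 0.86480 Si and 1.72960 O.
Oxygen sums to 2.58931; scaling by 3/2.58931 = 1.15861 puts the formula on 3 O.
Si: 0.86480 × 1.15861 = 1.002 atoms per formula unit.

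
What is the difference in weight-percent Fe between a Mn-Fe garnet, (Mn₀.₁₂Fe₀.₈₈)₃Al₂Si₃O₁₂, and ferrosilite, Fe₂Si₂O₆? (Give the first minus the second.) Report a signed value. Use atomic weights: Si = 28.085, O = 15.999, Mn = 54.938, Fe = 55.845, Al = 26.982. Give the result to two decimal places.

First mineral: 147.431 g Fe in 497.415 g formula = 29.64 wt% Fe.
Second mineral: 111.690 g Fe in 263.854 g formula = 42.33 wt% Fe.
29.64% − 42.33% gives a difference of -12.69 percentage points.

-12.69 percentage points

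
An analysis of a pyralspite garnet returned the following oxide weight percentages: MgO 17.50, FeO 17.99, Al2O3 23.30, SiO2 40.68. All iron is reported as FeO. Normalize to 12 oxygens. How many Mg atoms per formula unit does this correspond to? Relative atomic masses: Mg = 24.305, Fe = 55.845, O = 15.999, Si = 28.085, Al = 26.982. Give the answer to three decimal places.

17.50 wt% MgO ÷ 40.304 g/mol = 0.43420 mol, giving 0.43420 Mg and 0.43420 O.
17.99 wt% FeO ÷ 71.844 g/mol = 0.25040 mol, giving 0.25040 Fe and 0.25040 O.
23.30 wt% Al2O3 ÷ 101.961 g/mol = 0.22852 mol, giving 0.45704 Al and 0.68556 O.
40.68 wt% SiO2 ÷ 60.083 g/mol = 0.67706 mol, giving 0.67706 Si and 1.35412 O.
Oxygen sums to 2.72428; scaling by 12/2.72428 = 4.40483 puts the formula on 12 O.
Mg: 0.43420 × 4.40483 = 1.913 atoms per formula unit.

1.913 Mg apfu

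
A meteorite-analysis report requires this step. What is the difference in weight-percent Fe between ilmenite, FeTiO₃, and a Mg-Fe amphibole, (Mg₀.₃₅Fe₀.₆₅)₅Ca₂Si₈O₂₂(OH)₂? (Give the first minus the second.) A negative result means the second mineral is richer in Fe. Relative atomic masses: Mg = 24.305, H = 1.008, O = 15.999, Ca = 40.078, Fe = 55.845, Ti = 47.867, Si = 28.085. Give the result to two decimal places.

16.97 percentage points

Fe in FeTiO₃: molar mass 151.709 g/mol; 1×55.845 = 55.845 g → 36.81 wt%.
Fe in (Mg₀.₃₅Fe₀.₆₅)₅Ca₂Si₈O₂₂(OH)₂: molar mass 914.858 g/mol; 3.25×55.845 = 181.496 g → 19.84 wt%.
Difference = 36.81 − 19.84 = 16.97 percentage points.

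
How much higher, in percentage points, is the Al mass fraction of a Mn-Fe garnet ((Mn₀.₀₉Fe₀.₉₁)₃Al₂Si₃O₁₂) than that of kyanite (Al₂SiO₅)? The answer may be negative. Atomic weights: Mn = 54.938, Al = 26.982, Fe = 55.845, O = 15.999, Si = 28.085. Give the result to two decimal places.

-22.45 percentage points

Al in (Mn₀.₀₉Fe₀.₉₁)₃Al₂Si₃O₁₂: molar mass 497.497 g/mol; 2×26.982 = 53.964 g → 10.85 wt%.
Al in Al₂SiO₅: molar mass 162.044 g/mol; 2×26.982 = 53.964 g → 33.30 wt%.
Difference = 10.85 − 33.30 = -22.45 percentage points.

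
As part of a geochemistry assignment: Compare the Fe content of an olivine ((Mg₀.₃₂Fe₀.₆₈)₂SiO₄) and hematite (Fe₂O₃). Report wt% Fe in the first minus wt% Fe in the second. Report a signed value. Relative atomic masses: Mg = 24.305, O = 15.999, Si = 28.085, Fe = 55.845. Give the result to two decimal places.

Fe in (Mg₀.₃₂Fe₀.₆₈)₂SiO₄: molar mass 183.585 g/mol; 1.36×55.845 = 75.949 g → 41.37 wt%.
Fe in Fe₂O₃: molar mass 159.687 g/mol; 2×55.845 = 111.690 g → 69.94 wt%.
Difference = 41.37 − 69.94 = -28.57 percentage points.

-28.57 percentage points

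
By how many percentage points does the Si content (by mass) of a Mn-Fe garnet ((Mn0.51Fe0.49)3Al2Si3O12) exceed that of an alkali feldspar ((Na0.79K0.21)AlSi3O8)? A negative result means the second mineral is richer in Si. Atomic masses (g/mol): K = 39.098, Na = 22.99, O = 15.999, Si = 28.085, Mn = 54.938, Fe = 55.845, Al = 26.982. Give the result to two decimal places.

-14.75 percentage points

M((Mn0.51Fe0.49)3Al2Si3O12) = 496.354 g/mol, so wt% Si = 84.255/496.354 × 100 = 16.97%.
M((Na0.79K0.21)AlSi3O8) = 265.602 g/mol, so wt% Si = 84.255/265.602 × 100 = 31.72%.
16.97 − 31.72 = -14.75 pp.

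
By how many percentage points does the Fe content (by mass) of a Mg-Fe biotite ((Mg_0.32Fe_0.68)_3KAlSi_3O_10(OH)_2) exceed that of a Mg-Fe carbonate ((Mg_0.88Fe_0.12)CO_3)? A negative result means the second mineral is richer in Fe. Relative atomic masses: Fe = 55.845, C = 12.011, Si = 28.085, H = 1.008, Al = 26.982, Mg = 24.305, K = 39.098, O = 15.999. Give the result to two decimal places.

M((Mg_0.32Fe_0.68)_3KAlSi_3O_10(OH)_2) = 481.596 g/mol, so wt% Fe = 113.924/481.596 × 100 = 23.66%.
M((Mg_0.88Fe_0.12)CO_3) = 88.098 g/mol, so wt% Fe = 6.701/88.098 × 100 = 7.61%.
23.66 − 7.61 = 16.05 pp.

16.05 percentage points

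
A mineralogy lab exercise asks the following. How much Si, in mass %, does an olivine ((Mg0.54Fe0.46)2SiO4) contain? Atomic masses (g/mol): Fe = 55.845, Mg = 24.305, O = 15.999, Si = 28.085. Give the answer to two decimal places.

16.55 mass %

M((Mg0.54Fe0.46)2SiO4) = 169.708 g/mol.
Si contributes 1 × 28.085 = 28.085 g per mole.
28.085/169.708 = 0.1655 → 16.55%.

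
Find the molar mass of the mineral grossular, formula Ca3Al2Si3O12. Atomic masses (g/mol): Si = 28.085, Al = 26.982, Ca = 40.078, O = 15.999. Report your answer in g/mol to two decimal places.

450.44 g/mol

Ca: 3 × 40.078 = 120.2340
Al: 2 × 26.982 = 53.9640
Si: 3 × 28.085 = 84.2550
O: 12 × 15.999 = 191.9880
Summing the contributions gives the formula mass.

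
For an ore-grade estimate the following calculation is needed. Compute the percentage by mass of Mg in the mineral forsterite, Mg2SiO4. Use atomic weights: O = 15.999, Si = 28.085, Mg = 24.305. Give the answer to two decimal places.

34.55 mass %

Formula mass = 2·24.305 + 1·28.085 + 4·15.999 = 140.691 g/mol, of which 48.610 g is Mg.
So Mg makes up 48.610/140.691 = 0.3455 of the mass, i.e. 34.55%.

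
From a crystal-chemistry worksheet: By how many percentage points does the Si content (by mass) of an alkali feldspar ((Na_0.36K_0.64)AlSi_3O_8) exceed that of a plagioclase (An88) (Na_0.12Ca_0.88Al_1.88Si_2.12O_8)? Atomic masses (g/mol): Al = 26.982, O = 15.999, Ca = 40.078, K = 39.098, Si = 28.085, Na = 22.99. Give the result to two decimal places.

9.37 percentage points

First mineral: 84.255 g Si in 272.528 g formula = 30.92 wt% Si.
Second mineral: 59.540 g Si in 276.286 g formula = 21.55 wt% Si.
30.92% − 21.55% gives a difference of 9.37 percentage points.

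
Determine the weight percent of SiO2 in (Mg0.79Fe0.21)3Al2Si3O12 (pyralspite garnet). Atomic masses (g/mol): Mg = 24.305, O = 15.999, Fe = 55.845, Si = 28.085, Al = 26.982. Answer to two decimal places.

42.61 wt%

Molar mass of (Mg0.79Fe0.21)3Al2Si3O12 = 2.37*24.305 + 0.63*55.845 + 2*26.982 + 3*28.085 + 12*15.999 = 422.992 g/mol.
Each formula unit contains 3 Si, equivalent to 3/1 = 3.0000 mol SiO2.
M(SiO2) = 1×28.085 + 2×15.999 = 60.083 g/mol.
Mass of SiO2 per formula unit = 3.0000 × 60.083 = 180.249 g.
SiO2 wt% = 180.249 / 422.992 × 100 = 42.61%.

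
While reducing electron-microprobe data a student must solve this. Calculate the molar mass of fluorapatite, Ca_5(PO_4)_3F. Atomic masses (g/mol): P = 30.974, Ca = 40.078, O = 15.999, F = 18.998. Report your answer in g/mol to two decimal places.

Ca: 5 × 40.078 = 200.3900
P: 3 × 30.974 = 92.9220
O: 12 × 15.999 = 191.9880
F: 1 × 18.998 = 18.9980
Summing the contributions gives the formula mass.

504.30 g/mol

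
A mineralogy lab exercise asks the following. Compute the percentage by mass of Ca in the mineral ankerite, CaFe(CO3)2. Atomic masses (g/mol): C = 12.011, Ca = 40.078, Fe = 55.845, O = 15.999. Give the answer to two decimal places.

M(CaFe(CO3)2) = 215.939 g/mol.
Ca contributes 1 × 40.078 = 40.078 g per mole.
40.078/215.939 = 0.1856 → 18.56%.

18.56 mass %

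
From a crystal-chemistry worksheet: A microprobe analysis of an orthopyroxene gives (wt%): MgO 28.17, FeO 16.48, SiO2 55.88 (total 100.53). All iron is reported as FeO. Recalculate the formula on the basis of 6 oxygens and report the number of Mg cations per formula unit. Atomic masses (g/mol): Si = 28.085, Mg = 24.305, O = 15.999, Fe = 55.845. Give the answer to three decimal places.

MgO: 28.17/40.304 = 0.69894 mol → 0.69894 mol Mg, 0.69894 mol O.
FeO: 16.48/71.844 = 0.22939 mol → 0.22939 mol Fe, 0.22939 mol O.
SiO2: 55.88/60.083 = 0.93005 mol → 0.93005 mol Si, 1.86010 mol O.
Total oxygen = 2.78843 mol. Normalization factor = 6/2.78843 = 2.15175.
Mg per 6 O = 0.69894 × 2.15175 = 1.504.

1.504 Mg apfu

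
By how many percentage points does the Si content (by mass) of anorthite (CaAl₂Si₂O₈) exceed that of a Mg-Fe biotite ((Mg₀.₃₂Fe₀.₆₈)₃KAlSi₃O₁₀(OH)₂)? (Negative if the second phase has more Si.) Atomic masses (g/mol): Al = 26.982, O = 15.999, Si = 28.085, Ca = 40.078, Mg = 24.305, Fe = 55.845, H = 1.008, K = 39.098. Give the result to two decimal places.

2.70 percentage points

M(CaAl₂Si₂O₈) = 278.204 g/mol, so wt% Si = 56.170/278.204 × 100 = 20.19%.
M((Mg₀.₃₂Fe₀.₆₈)₃KAlSi₃O₁₀(OH)₂) = 481.596 g/mol, so wt% Si = 84.255/481.596 × 100 = 17.49%.
20.19 − 17.49 = 2.70 pp.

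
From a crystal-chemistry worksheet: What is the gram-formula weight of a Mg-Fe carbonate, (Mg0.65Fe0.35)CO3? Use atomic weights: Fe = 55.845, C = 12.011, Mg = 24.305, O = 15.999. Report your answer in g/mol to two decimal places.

95.35 g/mol

M = 0.65×24.305 + 0.35×55.845 + 1×12.011 + 3×15.999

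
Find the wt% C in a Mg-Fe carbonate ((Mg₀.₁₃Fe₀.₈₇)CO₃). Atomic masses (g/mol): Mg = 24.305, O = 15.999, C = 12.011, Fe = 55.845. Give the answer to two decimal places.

10.75 wt%

Molar mass of (Mg₀.₁₃Fe₀.₈₇)CO₃: 0.13*24.305 + 0.87*55.845 + 1*12.011 + 3*15.999 = 111.753 g/mol.
Mass of C per formula unit: 1 × 12.011 = 12.011 g.
Weight fraction C = 12.011 / 111.753 = 0.1075.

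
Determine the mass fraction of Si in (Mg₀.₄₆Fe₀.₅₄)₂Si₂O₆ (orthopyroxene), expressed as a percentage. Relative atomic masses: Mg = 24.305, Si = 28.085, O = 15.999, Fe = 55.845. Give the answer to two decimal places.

23.92 mass %

Formula mass = 0.92×24.305 + 1.08×55.845 + 2×28.085 + 6×15.999 = 234.837 g/mol, of which 56.170 g is Si.
So Si makes up 56.170/234.837 = 0.2392 of the mass, i.e. 23.92%.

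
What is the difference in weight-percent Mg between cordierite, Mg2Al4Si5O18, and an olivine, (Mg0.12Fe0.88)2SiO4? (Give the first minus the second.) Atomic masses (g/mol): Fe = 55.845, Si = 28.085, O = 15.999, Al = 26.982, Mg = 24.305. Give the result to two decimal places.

5.34 percentage points

First mineral: 48.610 g Mg in 584.945 g formula = 8.31 wt% Mg.
Second mineral: 5.833 g Mg in 196.201 g formula = 2.97 wt% Mg.
8.31% − 2.97% gives a difference of 5.34 percentage points.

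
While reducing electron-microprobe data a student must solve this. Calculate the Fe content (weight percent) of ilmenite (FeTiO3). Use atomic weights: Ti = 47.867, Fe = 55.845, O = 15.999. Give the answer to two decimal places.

36.81 weight percent

Formula mass = 1*55.845 + 1*47.867 + 3*15.999 = 151.709 g/mol, of which 55.845 g is Fe.
So Fe makes up 55.845/151.709 = 0.3681 of the mass, i.e. 36.81%.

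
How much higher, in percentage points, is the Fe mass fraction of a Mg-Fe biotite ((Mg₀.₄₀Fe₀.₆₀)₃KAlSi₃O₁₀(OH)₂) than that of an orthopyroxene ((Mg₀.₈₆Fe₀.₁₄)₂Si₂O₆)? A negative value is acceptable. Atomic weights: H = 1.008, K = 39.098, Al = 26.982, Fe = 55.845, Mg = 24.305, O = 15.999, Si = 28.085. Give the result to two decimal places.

13.75 percentage points

M((Mg₀.₄₀Fe₀.₆₀)₃KAlSi₃O₁₀(OH)₂) = 474.026 g/mol, so wt% Fe = 100.521/474.026 × 100 = 21.21%.
M((Mg₀.₈₆Fe₀.₁₄)₂Si₂O₆) = 209.605 g/mol, so wt% Fe = 15.637/209.605 × 100 = 7.46%.
21.21 − 7.46 = 13.75 pp.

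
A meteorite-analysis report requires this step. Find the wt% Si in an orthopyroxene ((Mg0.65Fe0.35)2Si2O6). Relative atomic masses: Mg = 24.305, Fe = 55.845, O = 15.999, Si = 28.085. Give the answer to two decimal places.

25.21 mass %

Molar mass of (Mg0.65Fe0.35)2Si2O6: 1.30*24.305 + 0.70*55.845 + 2*28.085 + 6*15.999 = 222.852 g/mol.
Mass of Si per formula unit: 2 × 28.085 = 56.170 g.
Weight fraction Si = 56.170 / 222.852 = 0.2521.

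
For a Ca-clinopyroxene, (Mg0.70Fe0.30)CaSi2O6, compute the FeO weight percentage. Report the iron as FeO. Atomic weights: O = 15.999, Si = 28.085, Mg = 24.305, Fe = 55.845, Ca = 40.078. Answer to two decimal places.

9.54 wt%

M((Mg0.70Fe0.30)CaSi2O6) = 226.009 g/mol; M(FeO) = 71.844 g/mol.
Moles FeO per formula unit = 0.30 Fe ÷ 1 = 0.3000.
FeO fraction = (0.3000 × 71.844) / 226.009 = 21.553/226.009 = 0.0954.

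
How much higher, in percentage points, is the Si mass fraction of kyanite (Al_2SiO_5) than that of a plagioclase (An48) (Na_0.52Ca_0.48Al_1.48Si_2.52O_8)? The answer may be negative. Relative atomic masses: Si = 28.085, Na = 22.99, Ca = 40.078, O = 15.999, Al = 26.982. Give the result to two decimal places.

-8.89 percentage points

M(Al_2SiO_5) = 162.044 g/mol, so wt% Si = 28.085/162.044 × 100 = 17.33%.
M(Na_0.52Ca_0.48Al_1.48Si_2.52O_8) = 269.892 g/mol, so wt% Si = 70.774/269.892 × 100 = 26.22%.
17.33 − 26.22 = -8.89 pp.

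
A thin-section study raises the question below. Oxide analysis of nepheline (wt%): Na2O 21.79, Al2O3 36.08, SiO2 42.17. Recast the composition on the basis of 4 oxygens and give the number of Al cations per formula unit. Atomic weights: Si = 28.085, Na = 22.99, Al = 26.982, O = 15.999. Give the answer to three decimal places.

21.79 wt% Na2O ÷ 61.979 g/mol = 0.35157 mol, giving 0.70314 Na and 0.35157 O.
36.08 wt% Al2O3 ÷ 101.961 g/mol = 0.35386 mol, giving 0.70772 Al and 1.06158 O.
42.17 wt% SiO2 ÷ 60.083 g/mol = 0.70186 mol, giving 0.70186 Si and 1.40372 O.
Oxygen sums to 2.81687; scaling by 4/2.81687 = 1.42002 puts the formula on 4 O.
Al: 0.70772 × 1.42002 = 1.005 atoms per formula unit.

1.005 Al apfu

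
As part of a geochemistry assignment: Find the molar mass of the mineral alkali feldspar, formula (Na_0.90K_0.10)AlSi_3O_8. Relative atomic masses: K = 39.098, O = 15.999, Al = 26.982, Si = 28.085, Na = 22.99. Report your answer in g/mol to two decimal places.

263.83 g/mol

Na: 0.90 × 22.99 = 20.6910
K: 0.10 × 39.098 = 3.9098
Al: 1 × 26.982 = 26.9820
Si: 3 × 28.085 = 84.2550
O: 8 × 15.999 = 127.9920
Summing the contributions gives the formula mass.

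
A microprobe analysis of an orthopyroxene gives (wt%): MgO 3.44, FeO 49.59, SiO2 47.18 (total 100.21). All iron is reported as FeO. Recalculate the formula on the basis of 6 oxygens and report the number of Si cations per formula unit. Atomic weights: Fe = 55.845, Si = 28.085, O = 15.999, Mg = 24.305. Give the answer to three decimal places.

2.008 Si apfu

MgO (M=40.304): mol = 0.08535; Mg = 0.08535, O = 0.08535.
FeO (M=71.844): mol = 0.69025; Fe = 0.69025, O = 0.69025.
SiO2 (M=60.083): mol = 0.78525; Si = 0.78525, O = 1.57050.
ΣO = 2.34610; factor = 6/ΣO = 2.55744.
Si apfu = 0.78525 × 2.55744 = 2.008.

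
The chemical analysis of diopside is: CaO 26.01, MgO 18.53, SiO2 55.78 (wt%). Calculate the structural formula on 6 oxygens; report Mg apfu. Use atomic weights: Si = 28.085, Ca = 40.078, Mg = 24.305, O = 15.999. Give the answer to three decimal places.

0.992 Mg apfu

26.01 wt% CaO ÷ 56.077 g/mol = 0.46383 mol, giving 0.46383 Ca and 0.46383 O.
18.53 wt% MgO ÷ 40.304 g/mol = 0.45976 mol, giving 0.45976 Mg and 0.45976 O.
55.78 wt% SiO2 ÷ 60.083 g/mol = 0.92838 mol, giving 0.92838 Si and 1.85676 O.
Oxygen sums to 2.78035; scaling by 6/2.78035 = 2.15800 puts the formula on 6 O.
Mg: 0.45976 × 2.15800 = 0.992 atoms per formula unit.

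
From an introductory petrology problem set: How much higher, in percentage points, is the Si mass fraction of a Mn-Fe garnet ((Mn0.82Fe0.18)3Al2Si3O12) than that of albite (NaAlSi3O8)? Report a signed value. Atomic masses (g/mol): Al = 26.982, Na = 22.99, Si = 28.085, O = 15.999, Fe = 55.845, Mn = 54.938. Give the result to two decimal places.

Si in (Mn0.82Fe0.18)3Al2Si3O12: molar mass 495.511 g/mol; 3×28.085 = 84.255 g → 17.00 wt%.
Si in NaAlSi3O8: molar mass 262.219 g/mol; 3×28.085 = 84.255 g → 32.13 wt%.
Difference = 17.00 − 32.13 = -15.13 percentage points.

-15.13 percentage points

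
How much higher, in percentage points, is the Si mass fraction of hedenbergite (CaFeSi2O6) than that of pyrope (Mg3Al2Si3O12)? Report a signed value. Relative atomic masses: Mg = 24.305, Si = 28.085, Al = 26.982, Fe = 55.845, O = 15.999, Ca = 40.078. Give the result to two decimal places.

First mineral: 56.170 g Si in 248.087 g formula = 22.64 wt% Si.
Second mineral: 84.255 g Si in 403.122 g formula = 20.90 wt% Si.
22.64% − 20.90% gives a difference of 1.74 percentage points.

1.74 percentage points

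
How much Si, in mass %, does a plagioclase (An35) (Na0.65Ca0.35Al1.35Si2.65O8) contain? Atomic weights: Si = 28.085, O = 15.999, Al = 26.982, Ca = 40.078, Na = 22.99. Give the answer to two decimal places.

27.79 mass %

M(Na0.65Ca0.35Al1.35Si2.65O8) = 267.814 g/mol.
Si contributes 2.65 × 28.085 = 74.425 g per mole.
74.425/267.814 = 0.2779 → 27.79%.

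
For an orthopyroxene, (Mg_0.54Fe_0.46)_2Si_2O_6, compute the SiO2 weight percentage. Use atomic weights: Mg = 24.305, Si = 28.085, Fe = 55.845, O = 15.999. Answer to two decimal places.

52.29 wt%

Molar mass of (Mg_0.54Fe_0.46)_2Si_2O_6 = 1.08×24.305 + 0.92×55.845 + 2×28.085 + 6×15.999 = 229.791 g/mol.
Each formula unit contains 2 Si, equivalent to 2/1 = 2.0000 mol SiO2.
M(SiO2) = 1×28.085 + 2×15.999 = 60.083 g/mol.
Mass of SiO2 per formula unit = 2.0000 × 60.083 = 120.166 g.
SiO2 wt% = 120.166 / 229.791 × 100 = 52.29%.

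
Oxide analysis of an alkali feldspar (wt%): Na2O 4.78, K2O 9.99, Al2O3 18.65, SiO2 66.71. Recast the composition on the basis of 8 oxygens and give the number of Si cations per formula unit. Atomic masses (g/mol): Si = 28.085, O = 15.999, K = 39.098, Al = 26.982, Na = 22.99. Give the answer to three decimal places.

3.008 Si apfu

4.78 wt% Na2O ÷ 61.979 g/mol = 0.07712 mol, giving 0.15424 Na and 0.07712 O.
9.99 wt% K2O ÷ 94.195 g/mol = 0.10606 mol, giving 0.21212 K and 0.10606 O.
18.65 wt% Al2O3 ÷ 101.961 g/mol = 0.18291 mol, giving 0.36582 Al and 0.54873 O.
66.71 wt% SiO2 ÷ 60.083 g/mol = 1.11030 mol, giving 1.11030 Si and 2.22060 O.
Oxygen sums to 2.95251; scaling by 8/2.95251 = 2.70956 puts the formula on 8 O.
Si: 1.11030 × 2.70956 = 3.008 atoms per formula unit.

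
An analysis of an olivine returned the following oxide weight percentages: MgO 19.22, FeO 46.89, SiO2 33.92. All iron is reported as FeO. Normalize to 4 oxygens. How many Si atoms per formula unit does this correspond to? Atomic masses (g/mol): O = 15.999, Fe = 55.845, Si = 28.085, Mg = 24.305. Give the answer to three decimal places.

1.000 Si apfu

MgO (M=40.304): mol = 0.47688; Mg = 0.47688, O = 0.47688.
FeO (M=71.844): mol = 0.65266; Fe = 0.65266, O = 0.65266.
SiO2 (M=60.083): mol = 0.56455; Si = 0.56455, O = 1.12910.
ΣO = 2.25864; factor = 4/ΣO = 1.77098.
Si apfu = 0.56455 × 1.77098 = 1.000.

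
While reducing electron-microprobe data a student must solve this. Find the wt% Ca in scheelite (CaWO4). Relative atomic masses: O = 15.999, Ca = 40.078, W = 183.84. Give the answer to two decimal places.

13.92 weight percent

Formula mass = 1*40.078 + 1*183.84 + 4*15.999 = 287.914 g/mol, of which 40.078 g is Ca.
So Ca makes up 40.078/287.914 = 0.1392 of the mass, i.e. 13.92%.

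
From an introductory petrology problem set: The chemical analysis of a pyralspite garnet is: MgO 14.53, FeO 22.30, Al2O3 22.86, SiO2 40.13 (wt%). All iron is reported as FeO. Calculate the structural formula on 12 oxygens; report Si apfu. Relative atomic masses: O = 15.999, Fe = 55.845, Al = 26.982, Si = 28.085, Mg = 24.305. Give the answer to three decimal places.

2.991 Si apfu

MgO: 14.53/40.304 = 0.36051 mol → 0.36051 mol Mg, 0.36051 mol O.
FeO: 22.30/71.844 = 0.31039 mol → 0.31039 mol Fe, 0.31039 mol O.
Al2O3: 22.86/101.961 = 0.22420 mol → 0.44840 mol Al, 0.67260 mol O.
SiO2: 40.13/60.083 = 0.66791 mol → 0.66791 mol Si, 1.33582 mol O.
Total oxygen = 2.67932 mol. Normalization factor = 12/2.67932 = 4.47875.
Si per 12 O = 0.66791 × 4.47875 = 2.991.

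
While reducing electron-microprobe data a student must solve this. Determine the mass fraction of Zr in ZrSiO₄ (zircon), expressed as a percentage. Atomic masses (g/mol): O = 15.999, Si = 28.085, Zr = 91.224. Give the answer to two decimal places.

49.77 mass %

Formula mass = 1·91.224 + 1·28.085 + 4·15.999 = 183.305 g/mol, of which 91.224 g is Zr.
So Zr makes up 91.224/183.305 = 0.4977 of the mass, i.e. 49.77%.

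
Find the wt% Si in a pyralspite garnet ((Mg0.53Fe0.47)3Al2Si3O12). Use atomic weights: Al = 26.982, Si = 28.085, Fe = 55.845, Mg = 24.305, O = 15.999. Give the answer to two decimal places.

18.82 weight percent

Formula mass = 1.59*24.305 + 1.41*55.845 + 2*26.982 + 3*28.085 + 12*15.999 = 447.593 g/mol, of which 84.255 g is Si.
So Si makes up 84.255/447.593 = 0.1882 of the mass, i.e. 18.82%.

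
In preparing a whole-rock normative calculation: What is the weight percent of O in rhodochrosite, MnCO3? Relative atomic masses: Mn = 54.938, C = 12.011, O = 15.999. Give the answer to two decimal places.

Molar mass of MnCO3: 1*54.938 + 1*12.011 + 3*15.999 = 114.946 g/mol.
Mass of O per formula unit: 3 × 15.999 = 47.997 g.
Weight fraction O = 47.997 / 114.946 = 0.4176.

41.76 weight percent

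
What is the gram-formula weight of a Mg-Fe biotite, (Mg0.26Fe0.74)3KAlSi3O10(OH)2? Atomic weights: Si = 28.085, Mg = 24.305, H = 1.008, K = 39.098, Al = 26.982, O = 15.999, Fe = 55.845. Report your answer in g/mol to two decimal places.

M = 0.78·24.305 + 2.22·55.845 + 1·39.098 + 1·26.982 + 3·28.085 + 12·15.999 + 2·1.008

487.27 g/mol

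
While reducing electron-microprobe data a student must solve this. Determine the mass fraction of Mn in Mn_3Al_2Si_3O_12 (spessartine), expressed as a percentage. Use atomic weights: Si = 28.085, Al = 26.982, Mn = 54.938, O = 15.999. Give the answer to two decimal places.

33.29 wt%

M(Mn_3Al_2Si_3O_12) = 495.021 g/mol.
Mn contributes 3 × 54.938 = 164.814 g per mole.
164.814/495.021 = 0.3329 → 33.29%.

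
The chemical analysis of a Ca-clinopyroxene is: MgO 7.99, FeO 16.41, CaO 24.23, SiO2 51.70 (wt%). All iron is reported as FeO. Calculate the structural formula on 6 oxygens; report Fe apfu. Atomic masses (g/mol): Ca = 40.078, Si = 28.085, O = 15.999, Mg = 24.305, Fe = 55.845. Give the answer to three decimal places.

0.531 Fe apfu

MgO (M=40.304): mol = 0.19824; Mg = 0.19824, O = 0.19824.
FeO (M=71.844): mol = 0.22841; Fe = 0.22841, O = 0.22841.
CaO (M=56.077): mol = 0.43208; Ca = 0.43208, O = 0.43208.
SiO2 (M=60.083): mol = 0.86048; Si = 0.86048, O = 1.72096.
ΣO = 2.57969; factor = 6/ΣO = 2.32586.
Fe apfu = 0.22841 × 2.32586 = 0.531.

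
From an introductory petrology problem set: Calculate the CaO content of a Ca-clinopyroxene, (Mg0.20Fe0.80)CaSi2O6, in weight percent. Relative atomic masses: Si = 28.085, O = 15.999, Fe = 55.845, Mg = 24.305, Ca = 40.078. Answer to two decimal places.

Molar mass of (Mg0.20Fe0.80)CaSi2O6 = 0.20·24.305 + 0.80·55.845 + 1·40.078 + 2·28.085 + 6·15.999 = 241.779 g/mol.
Each formula unit contains 1 Ca, equivalent to 1/1 = 1.0000 mol CaO.
M(CaO) = 1×40.078 + 1×15.999 = 56.077 g/mol.
Mass of CaO per formula unit = 1.0000 × 56.077 = 56.077 g.
CaO wt% = 56.077 / 241.779 × 100 = 23.19%.

23.19 wt%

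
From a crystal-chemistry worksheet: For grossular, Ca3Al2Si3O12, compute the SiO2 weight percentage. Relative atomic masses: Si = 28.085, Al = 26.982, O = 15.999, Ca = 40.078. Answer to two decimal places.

M(Ca3Al2Si3O12) = 450.441 g/mol; M(SiO2) = 60.083 g/mol.
Moles SiO2 per formula unit = 3 Si ÷ 1 = 3.0000.
SiO2 fraction = (3.0000 × 60.083) / 450.441 = 180.249/450.441 = 0.4002.

40.02 wt%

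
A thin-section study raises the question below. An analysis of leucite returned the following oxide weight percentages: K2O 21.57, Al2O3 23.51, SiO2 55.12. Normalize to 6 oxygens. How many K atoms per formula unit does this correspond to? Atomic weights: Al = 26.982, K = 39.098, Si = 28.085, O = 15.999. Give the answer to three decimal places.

K2O: 21.57/94.195 = 0.22899 mol → 0.45798 mol K, 0.22899 mol O.
Al2O3: 23.51/101.961 = 0.23058 mol → 0.46116 mol Al, 0.69174 mol O.
SiO2: 55.12/60.083 = 0.91740 mol → 0.91740 mol Si, 1.83480 mol O.
Total oxygen = 2.75553 mol. Normalization factor = 6/2.75553 = 2.17744.
K per 6 O = 0.45798 × 2.17744 = 0.997.

0.997 K apfu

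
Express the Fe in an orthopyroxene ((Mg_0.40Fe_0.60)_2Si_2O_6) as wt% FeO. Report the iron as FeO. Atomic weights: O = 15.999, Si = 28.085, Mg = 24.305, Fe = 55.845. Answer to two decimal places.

Molar mass of (Mg_0.40Fe_0.60)_2Si_2O_6 = 0.80·24.305 + 1.20·55.845 + 2·28.085 + 6·15.999 = 238.622 g/mol.
Each formula unit contains 1.20 Fe, equivalent to 1.20/1 = 1.2000 mol FeO.
M(FeO) = 1×55.845 + 1×15.999 = 71.844 g/mol.
Mass of FeO per formula unit = 1.2000 × 71.844 = 86.213 g.
FeO wt% = 86.213 / 238.622 × 100 = 36.13%.

36.13 wt%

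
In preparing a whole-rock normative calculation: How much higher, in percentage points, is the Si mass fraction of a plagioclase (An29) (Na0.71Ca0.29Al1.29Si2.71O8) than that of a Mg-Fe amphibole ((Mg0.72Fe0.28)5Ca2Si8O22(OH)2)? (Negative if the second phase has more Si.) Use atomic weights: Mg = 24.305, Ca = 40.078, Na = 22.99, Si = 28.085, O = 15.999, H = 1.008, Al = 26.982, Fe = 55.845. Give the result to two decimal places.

M(Na0.71Ca0.29Al1.29Si2.71O8) = 266.855 g/mol, so wt% Si = 76.110/266.855 × 100 = 28.52%.
M((Mg0.72Fe0.28)5Ca2Si8O22(OH)2) = 856.509 g/mol, so wt% Si = 224.680/856.509 × 100 = 26.23%.
28.52 − 26.23 = 2.29 pp.

2.29 percentage points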